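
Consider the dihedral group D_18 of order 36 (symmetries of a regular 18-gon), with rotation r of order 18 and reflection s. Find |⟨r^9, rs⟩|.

|⟨r^9⟩| = 2 and |⟨rs⟩| = 2, so |H| is a multiple of lcm(2, 2) = 2 and divides |G| = 36.
Closing under the operation: H = {e, r^9, rs, r^10s}, so |H| = 4.

4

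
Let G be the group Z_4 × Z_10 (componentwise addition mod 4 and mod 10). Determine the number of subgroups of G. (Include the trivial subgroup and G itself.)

16

|G| = 40, so by Lagrange every subgroup order divides 40. Divisors: 1, 2, 4, 5, 8, 10, 20, 40.
Subgroups by order — order 1: 1; order 2: 3; order 4: 3; order 5: 1; order 8: 1; order 10: 3; order 20: 3; order 40: 1.
Total: 1 + 3 + 3 + 1 + 1 + 3 + 3 + 1 = 16.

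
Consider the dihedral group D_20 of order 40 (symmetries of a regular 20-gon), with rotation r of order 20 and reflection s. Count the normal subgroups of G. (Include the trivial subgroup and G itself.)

G has 48 subgroups. Checking conjugation-invariance by order — order 1: 1/1 normal; order 2: 1/21 normal; order 4: 1/11 normal; order 5: 1/1 normal; order 8: 0/5 normal; order 10: 1/5 normal; order 20: 3/3 normal; order 40: 1/1 normal.
Total normal subgroups: 9.

9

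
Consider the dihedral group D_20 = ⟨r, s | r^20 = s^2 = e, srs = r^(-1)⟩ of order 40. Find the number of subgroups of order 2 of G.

21

|G| = 40 and 2 | 40, so subgroups of order 2 are possible by Lagrange.
The subgroups of order 2 are: {e, r^10}; {e, r^10s}; {e, r^11s}; {e, r^12s}; … (21 in all).
So G has 21 subgroups of order 2.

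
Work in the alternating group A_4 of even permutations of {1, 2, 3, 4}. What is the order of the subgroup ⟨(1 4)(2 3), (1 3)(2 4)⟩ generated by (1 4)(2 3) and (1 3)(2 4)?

|⟨(1 4)(2 3)⟩| = 2 and |⟨(1 3)(2 4)⟩| = 2, so |H| is a multiple of lcm(2, 2) = 2 and divides |G| = 12.
Closing under the operation: H = {e, (1 2)(3 4), (1 3)(2 4), (1 4)(2 3)}, so |H| = 4.

4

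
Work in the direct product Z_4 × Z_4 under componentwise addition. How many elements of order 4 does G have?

An element (a,b) has order lcm(ord(a), ord(b)); count pairs with lcm equal to 4.
Enumerating gives 12 such elements.

12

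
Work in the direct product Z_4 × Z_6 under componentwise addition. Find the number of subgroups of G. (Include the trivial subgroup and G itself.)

16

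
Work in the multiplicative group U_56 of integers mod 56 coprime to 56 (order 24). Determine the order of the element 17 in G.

6

Compute successive powers of 17 mod 56: 17, 9, 41, 25, 33, 1; 17^6 ≡ 1 (mod 56).
So |⟨17⟩| = 6.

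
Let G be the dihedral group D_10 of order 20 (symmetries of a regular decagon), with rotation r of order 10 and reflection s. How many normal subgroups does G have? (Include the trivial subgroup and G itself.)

7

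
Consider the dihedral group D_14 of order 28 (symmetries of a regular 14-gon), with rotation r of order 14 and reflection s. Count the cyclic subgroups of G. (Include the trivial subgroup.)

A cyclic subgroup of order d is generated by each of its φ(d) elements of order d, so the cyclic subgroups of order d number (#elements of order d)/φ(d).
Cyclic subgroups by order — order 1: 1; order 2: 15; order 7: 1; order 14: 1.
Total: 18.

18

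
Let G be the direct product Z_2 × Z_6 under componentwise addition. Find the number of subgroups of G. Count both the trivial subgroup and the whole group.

10

|G| = 12, so by Lagrange every subgroup order divides 12. Divisors: 1, 2, 3, 4, 6, 12.
Subgroups by order — order 1: 1; order 2: 3; order 3: 1; order 4: 1; order 6: 3; order 12: 1.
Total: 1 + 3 + 1 + 1 + 3 + 1 = 10.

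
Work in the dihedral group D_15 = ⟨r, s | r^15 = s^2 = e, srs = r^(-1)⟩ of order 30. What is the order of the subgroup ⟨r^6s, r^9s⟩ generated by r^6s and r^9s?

|⟨r^6s⟩| = 2 and |⟨r^9s⟩| = 2, so |H| is a multiple of lcm(2, 2) = 2 and divides |G| = 30.
Closing under the operation: H = {e, r^3, r^6, r^9, r^12, s, r^3s, r^6s, r^9s, r^12s}, so |H| = 10.

10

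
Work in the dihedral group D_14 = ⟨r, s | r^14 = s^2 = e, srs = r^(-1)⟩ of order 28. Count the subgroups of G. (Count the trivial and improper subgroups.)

28

|G| = 28, so by Lagrange every subgroup order divides 28. Divisors: 1, 2, 4, 7, 14, 28.
Subgroups by order — order 1: 1; order 2: 15; order 4: 7; order 7: 1; order 14: 3; order 28: 1.
Total: 1 + 15 + 7 + 1 + 3 + 1 = 28.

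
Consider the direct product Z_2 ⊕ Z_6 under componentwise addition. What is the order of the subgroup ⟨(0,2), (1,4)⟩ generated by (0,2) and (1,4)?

6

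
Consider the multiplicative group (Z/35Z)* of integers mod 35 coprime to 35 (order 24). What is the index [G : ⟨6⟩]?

12

|⟨6⟩| = 2 and |G| = 24.
By Lagrange, [G : H] = |G|/|H| = 24/2 = 12.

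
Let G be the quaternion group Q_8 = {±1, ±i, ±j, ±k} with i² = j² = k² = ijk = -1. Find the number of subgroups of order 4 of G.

3

|G| = 8 and 4 | 8, so subgroups of order 4 are possible by Lagrange.
The subgroups of order 4 are: {1, -1, i, -i}; {1, -1, j, -j}; {1, -1, k, -k}.
So G has 3 subgroups of order 4.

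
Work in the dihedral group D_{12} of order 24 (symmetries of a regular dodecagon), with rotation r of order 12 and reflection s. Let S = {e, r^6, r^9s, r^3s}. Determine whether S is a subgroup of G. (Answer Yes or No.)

Yes

|S| = 4 divides |G| = 24, consistent with Lagrange.
S contains the identity, every element's inverse is in S, and S is closed under ·: it is a subgroup.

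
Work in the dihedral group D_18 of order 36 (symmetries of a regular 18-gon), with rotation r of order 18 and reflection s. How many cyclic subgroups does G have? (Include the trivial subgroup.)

A cyclic subgroup of order d is generated by each of its φ(d) elements of order d, so the cyclic subgroups of order d number (#elements of order d)/φ(d).
Cyclic subgroups by order — order 1: 1; order 2: 19; order 3: 1; order 6: 1; order 9: 1; order 18: 1.
Total: 24.

24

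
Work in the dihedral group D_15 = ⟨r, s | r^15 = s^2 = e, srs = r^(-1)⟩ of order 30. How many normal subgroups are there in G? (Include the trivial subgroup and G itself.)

5

G has 28 subgroups. Checking conjugation-invariance by order — order 1: 1/1 normal; order 2: 0/15 normal; order 3: 1/1 normal; order 5: 1/1 normal; order 6: 0/5 normal; order 10: 0/3 normal; order 15: 1/1 normal; order 30: 1/1 normal.
Total normal subgroups: 5.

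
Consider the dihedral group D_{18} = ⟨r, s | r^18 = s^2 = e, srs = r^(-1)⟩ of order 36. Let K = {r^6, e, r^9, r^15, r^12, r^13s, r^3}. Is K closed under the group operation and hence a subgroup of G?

|K| = 7 does not divide |G| = 36, so by Lagrange K is not a subgroup.

No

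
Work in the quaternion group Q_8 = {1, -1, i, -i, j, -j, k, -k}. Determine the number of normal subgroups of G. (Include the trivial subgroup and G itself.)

6

G has 6 subgroups. Checking conjugation-invariance by order — order 1: 1/1 normal; order 2: 1/1 normal; order 4: 3/3 normal; order 8: 1/1 normal.
Total normal subgroups: 6.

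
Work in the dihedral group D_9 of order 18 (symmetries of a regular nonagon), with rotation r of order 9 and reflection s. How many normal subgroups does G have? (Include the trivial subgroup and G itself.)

4

G has 16 subgroups. Checking conjugation-invariance by order — order 1: 1/1 normal; order 2: 0/9 normal; order 3: 1/1 normal; order 6: 0/3 normal; order 9: 1/1 normal; order 18: 1/1 normal.
Total normal subgroups: 4.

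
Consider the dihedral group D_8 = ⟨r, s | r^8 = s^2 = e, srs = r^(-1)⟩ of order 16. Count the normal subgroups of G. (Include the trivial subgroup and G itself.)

7

G has 19 subgroups. Checking conjugation-invariance by order — order 1: 1/1 normal; order 2: 1/9 normal; order 4: 1/5 normal; order 8: 3/3 normal; order 16: 1/1 normal.
Total normal subgroups: 7.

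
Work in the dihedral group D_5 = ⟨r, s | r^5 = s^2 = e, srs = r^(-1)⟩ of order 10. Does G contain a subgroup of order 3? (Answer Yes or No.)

No

3 does not divide |G| = 10, so by Lagrange no subgroup of order 3 exists.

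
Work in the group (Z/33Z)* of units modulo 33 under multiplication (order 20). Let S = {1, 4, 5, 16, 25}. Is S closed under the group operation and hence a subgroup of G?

No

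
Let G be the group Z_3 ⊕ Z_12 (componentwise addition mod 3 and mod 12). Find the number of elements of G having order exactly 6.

8

An element (a,b) has order lcm(ord(a), ord(b)); count pairs with lcm equal to 6.
Enumerating gives 8 such elements.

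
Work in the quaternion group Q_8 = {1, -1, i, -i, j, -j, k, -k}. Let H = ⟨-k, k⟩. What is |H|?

4

|⟨-k⟩| = 4 and |⟨k⟩| = 4, so |H| is a multiple of lcm(4, 4) = 4 and divides |G| = 8.
Closing under the operation: H = {1, -1, k, -k}, so |H| = 4.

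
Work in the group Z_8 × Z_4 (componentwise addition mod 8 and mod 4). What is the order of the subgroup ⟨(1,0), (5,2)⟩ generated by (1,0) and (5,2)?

|⟨(1,0)⟩| = 8 and |⟨(5,2)⟩| = 8, so |H| is a multiple of lcm(8, 8) = 8 and divides |G| = 32.
Closing under the operation: H = {(0,0), (0,2), (1,0), (1,2), (2,0), (2,2), (3,0), (3,2), (4,0), (4,2), (5,0), (5,2), (6,0), (6,2), (7,0), (7,2)}, so |H| = 16.

16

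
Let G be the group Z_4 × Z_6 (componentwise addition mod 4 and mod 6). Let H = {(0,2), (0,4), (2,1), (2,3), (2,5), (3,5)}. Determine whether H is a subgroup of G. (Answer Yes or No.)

No

The identity (0,0) ∉ H, so H is not a subgroup.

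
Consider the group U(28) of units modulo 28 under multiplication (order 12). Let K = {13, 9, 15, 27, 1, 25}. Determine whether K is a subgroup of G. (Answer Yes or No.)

No

Closure fails: 9 · 27 = 19 ∉ K. So K is not a subgroup.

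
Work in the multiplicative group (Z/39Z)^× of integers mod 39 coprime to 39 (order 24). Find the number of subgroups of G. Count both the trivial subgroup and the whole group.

|G| = 24, so by Lagrange every subgroup order divides 24. Divisors: 1, 2, 3, 4, 6, 8, 12, 24.
Subgroups by order — order 1: 1; order 2: 3; order 3: 1; order 4: 3; order 6: 3; order 8: 1; order 12: 3; order 24: 1.
Total: 1 + 3 + 1 + 3 + 3 + 1 + 3 + 1 = 16.

16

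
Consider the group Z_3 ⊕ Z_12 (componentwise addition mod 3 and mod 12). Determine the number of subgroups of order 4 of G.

1

|G| = 36 and 4 | 36, so subgroups of order 4 are possible by Lagrange.
The subgroups of order 4 are: {(0,0), (0,3), (0,6), (0,9)}.
So G has 1 subgroup of order 4.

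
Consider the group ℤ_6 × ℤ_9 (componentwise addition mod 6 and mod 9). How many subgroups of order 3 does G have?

4

|G| = 54 and 3 | 54, so subgroups of order 3 are possible by Lagrange.
The subgroups of order 3 are: {(0,0), (0,3), (0,6)}; {(0,0), (2,0), (4,0)}; {(0,0), (2,3), (4,6)}; {(0,0), (2,6), (4,3)}.
So G has 4 subgroups of order 3.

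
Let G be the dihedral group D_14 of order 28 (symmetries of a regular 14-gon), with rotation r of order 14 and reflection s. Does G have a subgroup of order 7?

7 | 28. A subgroup of order 7 is {e, r^2, r^4, r^6, r^8, r^10, r^12}.

Yes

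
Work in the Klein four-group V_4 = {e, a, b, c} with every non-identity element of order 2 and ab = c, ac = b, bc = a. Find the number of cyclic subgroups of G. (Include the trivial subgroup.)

4

Group the elements of G by the cyclic subgroup they generate; each cyclic subgroup of order d accounts for φ(d) elements.
Cyclic subgroups by order — order 1: 1; order 2: 3.
Total: 4.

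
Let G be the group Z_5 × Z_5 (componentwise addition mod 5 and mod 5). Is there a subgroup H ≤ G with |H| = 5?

5 | 25. A subgroup of order 5 is {(0,0), (0,1), (0,2), (0,3), (0,4)}.

Yes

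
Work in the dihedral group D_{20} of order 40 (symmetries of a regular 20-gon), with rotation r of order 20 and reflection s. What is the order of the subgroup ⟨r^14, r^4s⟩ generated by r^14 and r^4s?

20

|⟨r^14⟩| = 10 and |⟨r^4s⟩| = 2, so |H| is a multiple of lcm(10, 2) = 10 and divides |G| = 40.
Closing under the operation: H = {e, r^2, r^4, r^6, r^8, r^10, r^12, r^14, r^16, r^18, s, r^2s, r^4s, r^6s, r^8s, r^10s, r^12s, r^14s, r^16s, r^18s}, so |H| = 20.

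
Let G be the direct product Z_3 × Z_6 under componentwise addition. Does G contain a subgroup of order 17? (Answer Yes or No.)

No

17 does not divide |G| = 18, so by Lagrange no subgroup of order 17 exists.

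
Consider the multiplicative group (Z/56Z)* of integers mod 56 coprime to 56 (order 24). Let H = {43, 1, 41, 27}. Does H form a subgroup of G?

Yes

|H| = 4 divides |G| = 24, consistent with Lagrange.
H contains the identity, every element's inverse is in H, and H is closed under ·: it is a subgroup.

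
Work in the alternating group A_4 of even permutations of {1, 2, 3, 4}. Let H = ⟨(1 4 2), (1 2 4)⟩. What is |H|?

3

|⟨(1 4 2)⟩| = 3 and |⟨(1 2 4)⟩| = 3, so |H| is a multiple of lcm(3, 3) = 3 and divides |G| = 12.
Closing under the operation: H = {e, (1 2 4), (1 4 2)}, so |H| = 3.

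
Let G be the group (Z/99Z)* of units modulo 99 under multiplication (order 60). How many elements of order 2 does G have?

3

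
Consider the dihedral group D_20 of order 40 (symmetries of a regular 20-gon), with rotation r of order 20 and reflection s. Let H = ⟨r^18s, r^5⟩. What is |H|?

8

|⟨r^18s⟩| = 2 and |⟨r^5⟩| = 4, so |H| is a multiple of lcm(2, 4) = 4 and divides |G| = 40.
Closing under the operation: H = {e, r^5, r^10, r^15, r^3s, r^8s, r^13s, r^18s}, so |H| = 8.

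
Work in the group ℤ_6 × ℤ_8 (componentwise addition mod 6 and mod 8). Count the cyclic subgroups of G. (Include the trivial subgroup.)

Group the elements of G by the cyclic subgroup they generate; each cyclic subgroup of order d accounts for φ(d) elements.
Cyclic subgroups by order — order 1: 1; order 2: 3; order 3: 1; order 4: 2; order 6: 3; order 8: 2; order 12: 2; order 24: 2.
Total: 16.

16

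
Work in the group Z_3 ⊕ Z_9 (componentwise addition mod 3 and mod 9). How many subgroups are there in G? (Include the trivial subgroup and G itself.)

10

|G| = 27, so by Lagrange every subgroup order divides 27. Divisors: 1, 3, 9, 27.
Subgroups by order — order 1: 1; order 3: 4; order 9: 4; order 27: 1.
Total: 1 + 4 + 4 + 1 = 10.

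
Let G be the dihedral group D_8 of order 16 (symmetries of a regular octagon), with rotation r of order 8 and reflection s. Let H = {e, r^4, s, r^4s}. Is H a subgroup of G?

Yes

|H| = 4 divides |G| = 16, consistent with Lagrange.
H contains the identity, every element's inverse is in H, and H is closed under ·: it is a subgroup.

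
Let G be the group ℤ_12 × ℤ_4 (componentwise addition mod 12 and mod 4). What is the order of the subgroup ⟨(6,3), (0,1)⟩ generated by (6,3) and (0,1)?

|⟨(6,3)⟩| = 4 and |⟨(0,1)⟩| = 4, so |H| is a multiple of lcm(4, 4) = 4 and divides |G| = 48.
Closing under the operation: H = {(0,0), (0,1), (0,2), (0,3), (6,0), (6,1), (6,2), (6,3)}, so |H| = 8.

8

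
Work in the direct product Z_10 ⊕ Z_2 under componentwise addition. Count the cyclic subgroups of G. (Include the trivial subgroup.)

A cyclic subgroup of order d is generated by each of its φ(d) elements of order d, so the cyclic subgroups of order d number (#elements of order d)/φ(d).
Cyclic subgroups by order — order 1: 1; order 2: 3; order 5: 1; order 10: 3.
Total: 8.

8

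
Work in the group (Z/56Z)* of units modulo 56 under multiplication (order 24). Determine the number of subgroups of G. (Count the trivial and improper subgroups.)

32

|G| = 24, so by Lagrange every subgroup order divides 24. Divisors: 1, 2, 3, 4, 6, 8, 12, 24.
Subgroups by order — order 1: 1; order 2: 7; order 3: 1; order 4: 7; order 6: 7; order 8: 1; order 12: 7; order 24: 1.
Total: 1 + 7 + 1 + 7 + 7 + 1 + 7 + 1 = 32.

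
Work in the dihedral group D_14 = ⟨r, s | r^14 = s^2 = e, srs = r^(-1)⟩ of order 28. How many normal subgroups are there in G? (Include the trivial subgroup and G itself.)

7

G has 28 subgroups. Checking conjugation-invariance by order — order 1: 1/1 normal; order 2: 1/15 normal; order 4: 0/7 normal; order 7: 1/1 normal; order 14: 3/3 normal; order 28: 1/1 normal.
Total normal subgroups: 7.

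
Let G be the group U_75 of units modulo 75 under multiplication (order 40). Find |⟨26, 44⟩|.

|⟨26⟩| = 2 and |⟨44⟩| = 10, so |H| is a multiple of lcm(2, 10) = 10 and divides |G| = 40.
Closing under the operation: H = {1, 4, 11, 14, 16, 19, 26, 29, 31, 34, 41, 44, 46, 49, 56, 59, 61, 64, 71, 74}, so |H| = 20.

20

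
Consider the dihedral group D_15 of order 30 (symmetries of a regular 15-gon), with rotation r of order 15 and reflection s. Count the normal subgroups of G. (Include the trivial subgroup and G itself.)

G has 28 subgroups. Checking conjugation-invariance by order — order 1: 1/1 normal; order 2: 0/15 normal; order 3: 1/1 normal; order 5: 1/1 normal; order 6: 0/5 normal; order 10: 0/3 normal; order 15: 1/1 normal; order 30: 1/1 normal.
Total normal subgroups: 5.

5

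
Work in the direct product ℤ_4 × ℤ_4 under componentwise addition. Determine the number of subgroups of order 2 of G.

|G| = 16 and 2 | 16, so subgroups of order 2 are possible by Lagrange.
The subgroups of order 2 are: {(0,0), (0,2)}; {(0,0), (2,0)}; {(0,0), (2,2)}.
So G has 3 subgroups of order 2.

3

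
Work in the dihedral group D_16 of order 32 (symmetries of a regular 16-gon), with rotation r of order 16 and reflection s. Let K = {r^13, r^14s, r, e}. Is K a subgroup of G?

No

r ∈ K but its inverse r^15 ∉ K, so K is not a subgroup.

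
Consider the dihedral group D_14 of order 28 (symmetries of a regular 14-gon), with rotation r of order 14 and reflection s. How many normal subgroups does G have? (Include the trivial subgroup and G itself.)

7

G has 28 subgroups. Checking conjugation-invariance by order — order 1: 1/1 normal; order 2: 1/15 normal; order 4: 0/7 normal; order 7: 1/1 normal; order 14: 3/3 normal; order 28: 1/1 normal.
Total normal subgroups: 7.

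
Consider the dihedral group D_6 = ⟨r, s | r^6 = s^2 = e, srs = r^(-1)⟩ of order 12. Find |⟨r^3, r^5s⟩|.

4

|⟨r^3⟩| = 2 and |⟨r^5s⟩| = 2, so |H| is a multiple of lcm(2, 2) = 2 and divides |G| = 12.
Closing under the operation: H = {e, r^3, r^2s, r^5s}, so |H| = 4.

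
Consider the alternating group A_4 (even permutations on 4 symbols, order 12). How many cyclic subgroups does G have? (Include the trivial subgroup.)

Group the elements of G by the cyclic subgroup they generate; each cyclic subgroup of order d accounts for φ(d) elements.
Cyclic subgroups by order — order 1: 1; order 2: 3; order 3: 4.
Total: 8.

8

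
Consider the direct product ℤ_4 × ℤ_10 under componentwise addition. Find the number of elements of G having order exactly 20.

16

An element (a,b) has order lcm(ord(a), ord(b)); count pairs with lcm equal to 20.
Enumerating gives 16 such elements.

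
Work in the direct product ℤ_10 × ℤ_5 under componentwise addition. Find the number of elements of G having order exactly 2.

1

An element (a,b) has order lcm(ord(a), ord(b)); count pairs with lcm equal to 2.
Enumerating gives 1 such elements.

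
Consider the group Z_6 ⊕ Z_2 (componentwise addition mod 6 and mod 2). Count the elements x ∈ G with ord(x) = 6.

6

An element (a,b) has order lcm(ord(a), ord(b)); count pairs with lcm equal to 6.
Enumerating gives 6 such elements.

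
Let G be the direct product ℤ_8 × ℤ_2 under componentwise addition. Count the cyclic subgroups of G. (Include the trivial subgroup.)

Group the elements of G by the cyclic subgroup they generate; each cyclic subgroup of order d accounts for φ(d) elements.
Cyclic subgroups by order — order 1: 1; order 2: 3; order 4: 2; order 8: 2.
Total: 8.

8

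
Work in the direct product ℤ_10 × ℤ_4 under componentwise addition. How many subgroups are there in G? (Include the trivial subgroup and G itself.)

16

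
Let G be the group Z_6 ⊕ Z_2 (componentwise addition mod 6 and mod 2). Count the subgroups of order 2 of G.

|G| = 12 and 2 | 12, so subgroups of order 2 are possible by Lagrange.
The subgroups of order 2 are: {(0,0), (0,1)}; {(0,0), (3,0)}; {(0,0), (3,1)}.
So G has 3 subgroups of order 2.

3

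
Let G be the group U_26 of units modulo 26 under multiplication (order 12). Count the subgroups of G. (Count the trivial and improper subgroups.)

6

|G| = 12, so by Lagrange every subgroup order divides 12. Divisors: 1, 2, 3, 4, 6, 12.
Subgroups by order — order 1: 1; order 2: 1; order 3: 1; order 4: 1; order 6: 1; order 12: 1.
Total: 1 + 1 + 1 + 1 + 1 + 1 = 6.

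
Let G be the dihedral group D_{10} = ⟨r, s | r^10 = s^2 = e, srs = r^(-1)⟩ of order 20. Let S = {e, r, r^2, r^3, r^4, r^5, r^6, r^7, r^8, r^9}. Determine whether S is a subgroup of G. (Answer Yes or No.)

|S| = 10 divides |G| = 20, consistent with Lagrange.
S contains the identity, every element's inverse is in S, and S is closed under ·: it is a subgroup.
In fact S = ⟨r^9⟩.

Yes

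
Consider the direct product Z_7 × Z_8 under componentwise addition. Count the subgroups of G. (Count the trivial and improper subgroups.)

8

|G| = 56, so by Lagrange every subgroup order divides 56. Divisors: 1, 2, 4, 7, 8, 14, 28, 56.
Subgroups by order — order 1: 1; order 2: 1; order 4: 1; order 7: 1; order 8: 1; order 14: 1; order 28: 1; order 56: 1.
Total: 1 + 1 + 1 + 1 + 1 + 1 + 1 + 1 = 8.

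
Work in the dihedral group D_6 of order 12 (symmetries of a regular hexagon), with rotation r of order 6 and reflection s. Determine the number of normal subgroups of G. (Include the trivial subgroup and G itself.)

G has 16 subgroups. Checking conjugation-invariance by order — order 1: 1/1 normal; order 2: 1/7 normal; order 3: 1/1 normal; order 4: 0/3 normal; order 6: 3/3 normal; order 12: 1/1 normal.
Total normal subgroups: 7.

7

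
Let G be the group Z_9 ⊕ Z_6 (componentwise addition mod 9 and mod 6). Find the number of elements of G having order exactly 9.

An element (a,b) has order lcm(ord(a), ord(b)); count pairs with lcm equal to 9.
Enumerating gives 18 such elements.

18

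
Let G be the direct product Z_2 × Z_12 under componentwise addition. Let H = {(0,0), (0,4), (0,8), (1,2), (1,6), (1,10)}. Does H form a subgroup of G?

Yes

|H| = 6 divides |G| = 24, consistent with Lagrange.
H contains the identity, every element's inverse is in H, and H is closed under +: it is a subgroup.
In fact H = ⟨(1,2)⟩.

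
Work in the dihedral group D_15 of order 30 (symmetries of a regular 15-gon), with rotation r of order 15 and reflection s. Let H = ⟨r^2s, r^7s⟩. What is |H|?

6

|⟨r^2s⟩| = 2 and |⟨r^7s⟩| = 2, so |H| is a multiple of lcm(2, 2) = 2 and divides |G| = 30.
Closing under the operation: H = {e, r^5, r^10, r^2s, r^7s, r^12s}, so |H| = 6.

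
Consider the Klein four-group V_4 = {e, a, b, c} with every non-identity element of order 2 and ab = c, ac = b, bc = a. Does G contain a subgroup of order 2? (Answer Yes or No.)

Yes

2 | 4. A subgroup of order 2 is {e, a}.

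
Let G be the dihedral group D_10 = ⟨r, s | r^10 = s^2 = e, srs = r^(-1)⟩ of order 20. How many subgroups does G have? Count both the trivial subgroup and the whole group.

|G| = 20, so by Lagrange every subgroup order divides 20. Divisors: 1, 2, 4, 5, 10, 20.
Subgroups by order — order 1: 1; order 2: 11; order 4: 5; order 5: 1; order 10: 3; order 20: 1.
Total: 1 + 11 + 5 + 1 + 3 + 1 = 22.

22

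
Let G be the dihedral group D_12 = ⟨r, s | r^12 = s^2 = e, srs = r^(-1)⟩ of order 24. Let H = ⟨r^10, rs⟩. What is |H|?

12

|⟨r^10⟩| = 6 and |⟨rs⟩| = 2, so |H| is a multiple of lcm(6, 2) = 6 and divides |G| = 24.
Closing under the operation: H = {e, r^2, r^4, r^6, r^8, r^10, rs, r^3s, r^5s, r^7s, r^9s, r^11s}, so |H| = 12.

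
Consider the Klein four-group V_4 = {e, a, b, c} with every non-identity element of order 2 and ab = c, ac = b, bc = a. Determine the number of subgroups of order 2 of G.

|G| = 4 and 2 | 4, so subgroups of order 2 are possible by Lagrange.
The subgroups of order 2 are: {e, a}; {e, b}; {e, c}.
So G has 3 subgroups of order 2.

3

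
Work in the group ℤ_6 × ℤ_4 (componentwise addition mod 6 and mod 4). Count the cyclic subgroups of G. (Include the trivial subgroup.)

A cyclic subgroup of order d is generated by each of its φ(d) elements of order d, so the cyclic subgroups of order d number (#elements of order d)/φ(d).
Cyclic subgroups by order — order 1: 1; order 2: 3; order 3: 1; order 4: 2; order 6: 3; order 12: 2.
Total: 12.

12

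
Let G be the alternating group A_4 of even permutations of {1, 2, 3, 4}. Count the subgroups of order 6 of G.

0

|G| = 12 and 6 | 12, so subgroups of order 6 are possible by Lagrange.
Checking all subgroups of G, none has order 6.
So G has 0 subgroups of order 6.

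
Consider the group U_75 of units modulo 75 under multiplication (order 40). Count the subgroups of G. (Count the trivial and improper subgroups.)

16

|G| = 40, so by Lagrange every subgroup order divides 40. Divisors: 1, 2, 4, 5, 8, 10, 20, 40.
Subgroups by order — order 1: 1; order 2: 3; order 4: 3; order 5: 1; order 8: 1; order 10: 3; order 20: 3; order 40: 1.
Total: 1 + 3 + 3 + 1 + 1 + 3 + 3 + 1 = 16.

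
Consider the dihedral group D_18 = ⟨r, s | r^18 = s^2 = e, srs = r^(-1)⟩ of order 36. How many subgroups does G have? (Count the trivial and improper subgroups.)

45

|G| = 36, so by Lagrange every subgroup order divides 36. Divisors: 1, 2, 3, 4, 6, 9, 12, 18, 36.
Subgroups by order — order 1: 1; order 2: 19; order 3: 1; order 4: 9; order 6: 7; order 9: 1; order 12: 3; order 18: 3; order 36: 1.
Total: 1 + 19 + 1 + 9 + 7 + 1 + 3 + 3 + 1 = 45.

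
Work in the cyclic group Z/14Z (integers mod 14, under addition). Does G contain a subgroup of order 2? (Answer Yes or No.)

Yes

2 | 14. A subgroup of order 2 is {0, 7}.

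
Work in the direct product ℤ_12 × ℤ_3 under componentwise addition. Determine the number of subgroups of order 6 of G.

4

|G| = 36 and 6 | 36, so subgroups of order 6 are possible by Lagrange.
The subgroups of order 6 are: {(0,0), (0,1), (0,2), (6,0), (6,1), (6,2)}; {(0,0), (2,0), (4,0), (6,0), (8,0), (10,0)}; {(0,0), (2,2), (4,1), (6,0), (8,2), (10,1)}; {(0,0), (2,1), (4,2), (6,0), (8,1), (10,2)}.
So G has 4 subgroups of order 6.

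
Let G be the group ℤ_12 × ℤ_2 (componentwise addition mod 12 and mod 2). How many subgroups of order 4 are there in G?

|G| = 24 and 4 | 24, so subgroups of order 4 are possible by Lagrange.
The subgroups of order 4 are: {(0,0), (0,1), (6,0), (6,1)}; {(0,0), (3,0), (6,0), (9,0)}; {(0,0), (3,1), (6,0), (9,1)}.
So G has 3 subgroups of order 4.

3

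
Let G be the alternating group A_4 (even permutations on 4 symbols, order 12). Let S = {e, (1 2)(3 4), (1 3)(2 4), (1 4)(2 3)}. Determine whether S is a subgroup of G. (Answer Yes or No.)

Yes

|S| = 4 divides |G| = 12, consistent with Lagrange.
S contains the identity, every element's inverse is in S, and S is closed under ∘: it is a subgroup.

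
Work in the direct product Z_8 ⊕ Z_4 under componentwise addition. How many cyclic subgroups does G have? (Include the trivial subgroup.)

A cyclic subgroup of order d is generated by each of its φ(d) elements of order d, so the cyclic subgroups of order d number (#elements of order d)/φ(d).
Cyclic subgroups by order — order 1: 1; order 2: 3; order 4: 6; order 8: 4.
Total: 14.

14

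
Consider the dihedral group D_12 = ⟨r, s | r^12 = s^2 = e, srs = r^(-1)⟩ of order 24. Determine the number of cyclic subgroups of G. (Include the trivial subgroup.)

18

Each element a generates a cyclic subgroup ⟨a⟩; distinct elements may generate the same one (a cyclic group of order d has φ(d) generators).
Cyclic subgroups by order — order 1: 1; order 2: 13; order 3: 1; order 4: 1; order 6: 1; order 12: 1.
Total: 18.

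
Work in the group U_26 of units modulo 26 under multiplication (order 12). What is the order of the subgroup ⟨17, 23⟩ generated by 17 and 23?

|⟨17⟩| = 6 and |⟨23⟩| = 6, so |H| is a multiple of lcm(6, 6) = 6 and divides |G| = 12.
Closing under the operation: H = {1, 3, 9, 17, 23, 25}, so |H| = 6.

6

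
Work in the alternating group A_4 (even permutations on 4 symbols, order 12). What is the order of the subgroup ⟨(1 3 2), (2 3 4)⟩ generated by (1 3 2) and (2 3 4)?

|⟨(1 3 2)⟩| = 3 and |⟨(2 3 4)⟩| = 3, so |H| is a multiple of lcm(3, 3) = 3 and divides |G| = 12.
Closing {(1 3 2), (2 3 4)} under the group operation gives all of G, so |H| = 12.

12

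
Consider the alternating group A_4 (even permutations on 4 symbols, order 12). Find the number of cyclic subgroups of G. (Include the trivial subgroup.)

8

Group the elements of G by the cyclic subgroup they generate; each cyclic subgroup of order d accounts for φ(d) elements.
Cyclic subgroups by order — order 1: 1; order 2: 3; order 3: 4.
Total: 8.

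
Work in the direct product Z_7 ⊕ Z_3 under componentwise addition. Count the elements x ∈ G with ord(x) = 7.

6

An element (a,b) has order lcm(ord(a), ord(b)); count pairs with lcm equal to 7.
Enumerating gives 6 such elements.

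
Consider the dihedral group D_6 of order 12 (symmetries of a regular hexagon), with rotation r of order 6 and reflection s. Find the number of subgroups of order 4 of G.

3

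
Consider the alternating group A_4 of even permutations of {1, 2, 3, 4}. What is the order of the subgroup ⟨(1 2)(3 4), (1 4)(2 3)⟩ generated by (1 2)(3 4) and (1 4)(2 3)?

4

|⟨(1 2)(3 4)⟩| = 2 and |⟨(1 4)(2 3)⟩| = 2, so |H| is a multiple of lcm(2, 2) = 2 and divides |G| = 12.
Closing under the operation: H = {e, (1 2)(3 4), (1 3)(2 4), (1 4)(2 3)}, so |H| = 4.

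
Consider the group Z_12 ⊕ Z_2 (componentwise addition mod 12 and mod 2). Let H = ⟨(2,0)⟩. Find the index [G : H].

4

|⟨(2,0)⟩| = 6 and |G| = 24.
By Lagrange, [G : H] = |G|/|H| = 24/6 = 4.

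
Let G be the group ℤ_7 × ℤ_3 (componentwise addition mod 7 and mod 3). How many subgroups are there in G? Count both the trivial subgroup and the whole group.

4

|G| = 21, so by Lagrange every subgroup order divides 21. Divisors: 1, 3, 7, 21.
Subgroups by order — order 1: 1; order 3: 1; order 7: 1; order 21: 1.
Total: 1 + 1 + 1 + 1 = 4.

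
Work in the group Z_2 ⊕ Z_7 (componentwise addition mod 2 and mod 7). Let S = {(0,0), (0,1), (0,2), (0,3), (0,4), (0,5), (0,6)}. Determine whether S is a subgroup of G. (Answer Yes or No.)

|S| = 7 divides |G| = 14, consistent with Lagrange.
S contains the identity, every element's inverse is in S, and S is closed under +: it is a subgroup.
In fact S = ⟨(0,1)⟩.

Yes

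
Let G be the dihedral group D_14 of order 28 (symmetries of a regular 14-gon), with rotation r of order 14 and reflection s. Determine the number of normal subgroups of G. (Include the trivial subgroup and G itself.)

7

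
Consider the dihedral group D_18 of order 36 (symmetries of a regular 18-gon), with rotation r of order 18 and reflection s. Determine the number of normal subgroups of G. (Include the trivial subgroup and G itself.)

9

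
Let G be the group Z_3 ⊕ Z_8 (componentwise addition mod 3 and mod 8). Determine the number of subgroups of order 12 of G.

1

|G| = 24 and 12 | 24, so subgroups of order 12 are possible by Lagrange.
The subgroups of order 12 are: {(0,0), (0,2), (0,4), (0,6), (1,0), (1,2), (1,4), (1,6), (2,0), (2,2), (2,4), (2,6)}.
So G has 1 subgroup of order 12.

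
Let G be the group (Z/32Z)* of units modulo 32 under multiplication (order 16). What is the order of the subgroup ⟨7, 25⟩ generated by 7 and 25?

|⟨7⟩| = 4 and |⟨25⟩| = 4, so |H| is a multiple of lcm(4, 4) = 4 and divides |G| = 16.
Closing under the operation: H = {1, 7, 9, 15, 17, 23, 25, 31}, so |H| = 8.

8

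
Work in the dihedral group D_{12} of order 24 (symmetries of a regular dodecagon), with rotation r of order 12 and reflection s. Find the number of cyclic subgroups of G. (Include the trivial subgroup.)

A cyclic subgroup of order d is generated by each of its φ(d) elements of order d, so the cyclic subgroups of order d number (#elements of order d)/φ(d).
Cyclic subgroups by order — order 1: 1; order 2: 13; order 3: 1; order 4: 1; order 6: 1; order 12: 1.
Total: 18.

18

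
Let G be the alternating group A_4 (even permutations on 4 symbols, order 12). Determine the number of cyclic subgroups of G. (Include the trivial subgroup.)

8

A cyclic subgroup of order d is generated by each of its φ(d) elements of order d, so the cyclic subgroups of order d number (#elements of order d)/φ(d).
Cyclic subgroups by order — order 1: 1; order 2: 3; order 3: 4.
Total: 8.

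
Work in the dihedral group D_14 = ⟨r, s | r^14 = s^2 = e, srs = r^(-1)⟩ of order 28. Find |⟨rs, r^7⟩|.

4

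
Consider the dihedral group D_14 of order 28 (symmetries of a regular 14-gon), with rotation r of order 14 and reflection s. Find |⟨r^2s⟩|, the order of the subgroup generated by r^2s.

Computing powers of r^2s: the smallest k with (r^2s)^k = e is k = 2.

2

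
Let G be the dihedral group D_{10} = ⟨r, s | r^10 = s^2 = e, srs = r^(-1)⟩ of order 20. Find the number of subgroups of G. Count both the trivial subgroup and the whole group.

22

|G| = 20, so by Lagrange every subgroup order divides 20. Divisors: 1, 2, 4, 5, 10, 20.
Subgroups by order — order 1: 1; order 2: 11; order 4: 5; order 5: 1; order 10: 3; order 20: 1.
Total: 1 + 11 + 5 + 1 + 3 + 1 = 22.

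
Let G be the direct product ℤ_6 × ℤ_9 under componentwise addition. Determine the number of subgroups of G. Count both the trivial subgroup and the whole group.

|G| = 54, so by Lagrange every subgroup order divides 54. Divisors: 1, 2, 3, 6, 9, 18, 27, 54.
Subgroups by order — order 1: 1; order 2: 1; order 3: 4; order 6: 4; order 9: 4; order 18: 4; order 27: 1; order 54: 1.
Total: 1 + 1 + 4 + 4 + 4 + 4 + 1 + 1 = 20.

20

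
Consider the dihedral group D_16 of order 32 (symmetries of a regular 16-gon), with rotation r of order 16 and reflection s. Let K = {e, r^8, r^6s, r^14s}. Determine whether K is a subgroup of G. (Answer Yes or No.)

Yes

|K| = 4 divides |G| = 32, consistent with Lagrange.
K contains the identity, every element's inverse is in K, and K is closed under ·: it is a subgroup.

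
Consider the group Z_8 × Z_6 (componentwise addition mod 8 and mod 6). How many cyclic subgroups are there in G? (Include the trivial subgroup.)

A cyclic subgroup of order d is generated by each of its φ(d) elements of order d, so the cyclic subgroups of order d number (#elements of order d)/φ(d).
Cyclic subgroups by order — order 1: 1; order 2: 3; order 3: 1; order 4: 2; order 6: 3; order 8: 2; order 12: 2; order 24: 2.
Total: 16.

16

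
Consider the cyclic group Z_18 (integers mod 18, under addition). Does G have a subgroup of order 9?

9 | 18. A subgroup of order 9 is {0, 2, 4, 6, 8, 10, 12, 14, 16}.

Yes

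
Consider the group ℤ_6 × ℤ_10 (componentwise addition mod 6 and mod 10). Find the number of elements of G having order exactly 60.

0

An element (a,b) has order lcm(ord(a), ord(b)); count pairs with lcm equal to 60.
Enumerating gives 0 such elements.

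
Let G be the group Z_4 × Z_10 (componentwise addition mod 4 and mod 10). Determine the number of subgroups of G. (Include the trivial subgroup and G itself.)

16

|G| = 40, so by Lagrange every subgroup order divides 40. Divisors: 1, 2, 4, 5, 8, 10, 20, 40.
Subgroups by order — order 1: 1; order 2: 3; order 4: 3; order 5: 1; order 8: 1; order 10: 3; order 20: 3; order 40: 1.
Total: 1 + 3 + 3 + 1 + 1 + 3 + 3 + 1 = 16.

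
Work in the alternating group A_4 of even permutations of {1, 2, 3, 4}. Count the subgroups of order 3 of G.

4

|G| = 12 and 3 | 12, so subgroups of order 3 are possible by Lagrange.
The subgroups of order 3 are: {e, (1 2 3), (1 3 2)}; {e, (1 2 4), (1 4 2)}; {e, (1 3 4), (1 4 3)}; {e, (2 3 4), (2 4 3)}.
So G has 4 subgroups of order 3.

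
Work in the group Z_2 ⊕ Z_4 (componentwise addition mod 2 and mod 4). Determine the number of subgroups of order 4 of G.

3

|G| = 8 and 4 | 8, so subgroups of order 4 are possible by Lagrange.
The subgroups of order 4 are: {(0,0), (0,1), (0,2), (0,3)}; {(0,0), (0,2), (1,0), (1,2)}; {(0,0), (0,2), (1,1), (1,3)}.
So G has 3 subgroups of order 4.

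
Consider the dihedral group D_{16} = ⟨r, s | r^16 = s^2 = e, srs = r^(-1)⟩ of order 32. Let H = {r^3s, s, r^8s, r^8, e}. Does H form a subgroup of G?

No

|H| = 5 does not divide |G| = 32, so by Lagrange H is not a subgroup.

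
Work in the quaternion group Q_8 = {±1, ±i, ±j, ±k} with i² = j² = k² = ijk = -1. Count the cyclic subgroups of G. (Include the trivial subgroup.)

Group the elements of G by the cyclic subgroup they generate; each cyclic subgroup of order d accounts for φ(d) elements.
Cyclic subgroups by order — order 1: 1; order 2: 1; order 4: 3.
Total: 5.

5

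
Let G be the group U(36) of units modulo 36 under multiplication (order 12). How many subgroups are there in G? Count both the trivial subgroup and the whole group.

10

|G| = 12, so by Lagrange every subgroup order divides 12. Divisors: 1, 2, 3, 4, 6, 12.
Subgroups by order — order 1: 1; order 2: 3; order 3: 1; order 4: 1; order 6: 3; order 12: 1.
Total: 1 + 3 + 1 + 1 + 3 + 1 = 10.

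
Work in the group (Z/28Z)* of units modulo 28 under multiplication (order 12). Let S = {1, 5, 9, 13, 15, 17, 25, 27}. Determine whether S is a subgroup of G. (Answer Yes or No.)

No

|S| = 8 does not divide |G| = 12, so by Lagrange S is not a subgroup.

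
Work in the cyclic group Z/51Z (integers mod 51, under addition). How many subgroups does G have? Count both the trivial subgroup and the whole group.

A cyclic group of order 51 has exactly one subgroup for each divisor of 51.
Divisors of 51: 1, 3, 17, 51.
So Z/51Z has 4 subgroups.

4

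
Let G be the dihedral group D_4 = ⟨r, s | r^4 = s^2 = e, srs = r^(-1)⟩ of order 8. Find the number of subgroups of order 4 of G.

|G| = 8 and 4 | 8, so subgroups of order 4 are possible by Lagrange.
The subgroups of order 4 are: {e, r, r^2, r^3}; {e, r^2, s, r^2s}; {e, r^2, rs, r^3s}.
So G has 3 subgroups of order 4.

3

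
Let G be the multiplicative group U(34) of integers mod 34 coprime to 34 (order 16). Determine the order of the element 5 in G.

16

Compute successive powers of 5 mod 34: 5, 25, 23, 13, 31, 19, 27, 33, …; 5^16 ≡ 1 (mod 34).
So |⟨5⟩| = 16.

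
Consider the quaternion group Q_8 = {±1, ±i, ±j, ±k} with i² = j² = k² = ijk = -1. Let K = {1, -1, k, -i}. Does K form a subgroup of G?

No

k ∈ K but its inverse -k ∉ K, so K is not a subgroup.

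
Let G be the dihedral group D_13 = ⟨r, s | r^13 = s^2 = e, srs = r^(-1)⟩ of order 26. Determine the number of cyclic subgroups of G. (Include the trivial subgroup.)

Group the elements of G by the cyclic subgroup they generate; each cyclic subgroup of order d accounts for φ(d) elements.
Cyclic subgroups by order — order 1: 1; order 2: 13; order 13: 1.
Total: 15.

15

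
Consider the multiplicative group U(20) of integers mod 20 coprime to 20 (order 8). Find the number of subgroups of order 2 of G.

3

|G| = 8 and 2 | 8, so subgroups of order 2 are possible by Lagrange.
The subgroups of order 2 are: {1, 11}; {1, 19}; {1, 9}.
So G has 3 subgroups of order 2.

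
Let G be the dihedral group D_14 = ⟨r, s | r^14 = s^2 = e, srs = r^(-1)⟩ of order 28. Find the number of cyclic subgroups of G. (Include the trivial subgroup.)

18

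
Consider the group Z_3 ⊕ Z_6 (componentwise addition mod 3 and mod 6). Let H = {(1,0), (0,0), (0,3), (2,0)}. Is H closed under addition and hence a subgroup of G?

No

|H| = 4 does not divide |G| = 18, so by Lagrange H is not a subgroup.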